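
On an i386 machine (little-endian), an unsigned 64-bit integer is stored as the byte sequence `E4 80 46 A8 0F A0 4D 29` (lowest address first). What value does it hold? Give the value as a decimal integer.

In little-endian order the low byte comes first in memory.
Reassemble most-significant byte first: 29 4D A0 0F A8 46 80 E4 → 0x294DA00FA84680E4.
0x294DA00FA84680E4 = 2976210917869912292.

2976210917869912292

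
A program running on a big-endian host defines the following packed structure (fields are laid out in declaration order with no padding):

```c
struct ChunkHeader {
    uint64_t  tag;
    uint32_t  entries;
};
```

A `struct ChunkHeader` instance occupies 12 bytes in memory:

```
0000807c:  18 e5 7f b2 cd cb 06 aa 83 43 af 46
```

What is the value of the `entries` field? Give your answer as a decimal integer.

`entries` follows `tag` (8 bytes), so it starts at byte offset 8 and occupies 4 bytes.
Bytes at offsets 8..11: 83 43 AF 46.
In big-endian order the high byte comes first in memory.
The bytes are already most-significant first: 0x8343AF46.
0x8343AF46 = 2202251078.

2202251078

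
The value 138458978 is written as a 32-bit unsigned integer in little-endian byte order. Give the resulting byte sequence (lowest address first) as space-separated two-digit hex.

138458978 in hexadecimal, padded to 32 bits, is 0x0840B762.
Split into bytes (most-significant first): 08 40 B7 62.
Little-endian: lowest address holds the least-significant byte.
So at ascending addresses the bytes are 62 B7 40 08.

62 B7 40 08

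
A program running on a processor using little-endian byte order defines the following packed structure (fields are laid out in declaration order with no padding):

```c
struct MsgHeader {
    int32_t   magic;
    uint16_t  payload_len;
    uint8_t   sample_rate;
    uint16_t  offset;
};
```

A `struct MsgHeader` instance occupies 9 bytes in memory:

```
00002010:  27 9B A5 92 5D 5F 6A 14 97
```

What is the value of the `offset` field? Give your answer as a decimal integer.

38676

`offset` follows `magic` (4 B), `payload_len` (2 B), `sample_rate` (1 B), so it starts at offset 4 + 2 + 1 = 7 and occupies 2 bytes.
Bytes at offsets 7..8: 14 97.
Little-endian: lowest address holds the least-significant byte.
Reassemble most-significant byte first: 97 14 → 0x9714.
0x9714 = 38676.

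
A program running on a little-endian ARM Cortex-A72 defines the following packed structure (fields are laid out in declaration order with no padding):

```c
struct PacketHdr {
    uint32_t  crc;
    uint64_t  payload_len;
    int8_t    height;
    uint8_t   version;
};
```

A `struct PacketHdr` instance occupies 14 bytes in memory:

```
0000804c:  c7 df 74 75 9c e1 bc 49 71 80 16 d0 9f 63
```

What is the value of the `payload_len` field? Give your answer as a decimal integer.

`payload_len` follows `crc` (4 bytes), so it starts at byte offset 4 and occupies 8 bytes.
Bytes at offsets 4..11: 9C E1 BC 49 71 80 16 D0.
Little-endian stores the least-significant byte at the lowest address.
Reassemble most-significant byte first: D0 16 80 71 49 BC E1 9C → 0xD016807149BCE19C.
0xD016807149BCE19C = 14994313233433420188.

14994313233433420188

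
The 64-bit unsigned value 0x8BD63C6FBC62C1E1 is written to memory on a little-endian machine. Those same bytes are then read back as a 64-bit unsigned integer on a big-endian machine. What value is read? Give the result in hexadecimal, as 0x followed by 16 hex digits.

0xE1C162BC6F3CD68B

Stored little-endian, the bytes at ascending addresses are E1 C1 62 BC 6F 3C D6 8B.
Read back as big-endian, the last byte is least significant, giving 0xE1C162BC6F3CD68B.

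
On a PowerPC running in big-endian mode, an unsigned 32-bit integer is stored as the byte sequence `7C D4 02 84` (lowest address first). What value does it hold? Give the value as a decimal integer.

In big-endian order the high byte comes first in memory.
The bytes are already most-significant first: 0x7CD40284.
0x7CD40284 = 2094269060.

2094269060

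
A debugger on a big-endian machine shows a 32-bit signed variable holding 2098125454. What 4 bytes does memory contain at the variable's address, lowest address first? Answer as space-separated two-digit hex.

7D 0E DA 8E

2098125454 in hexadecimal, padded to 32 bits, is 0x7D0EDA8E.
Split into bytes (most-significant first): 7D 0E DA 8E.
In big-endian order the high byte comes first in memory.
So the memory order matches the most-significant-first order: 7D 0E DA 8E.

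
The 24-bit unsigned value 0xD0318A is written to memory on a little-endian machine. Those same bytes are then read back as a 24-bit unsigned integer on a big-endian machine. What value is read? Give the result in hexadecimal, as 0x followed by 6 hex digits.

Stored little-endian, the bytes at ascending addresses are 8A 31 D0.
Read back as big-endian, the last byte is least significant, giving 0x8A31D0.

0x8A31D0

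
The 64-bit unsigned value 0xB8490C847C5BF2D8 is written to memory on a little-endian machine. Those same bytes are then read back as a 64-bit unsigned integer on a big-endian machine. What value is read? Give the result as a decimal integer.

Stored little-endian, the bytes at ascending addresses are D8 F2 5B 7C 84 0C 49 B8.
Read back as big-endian, the last byte is least significant, giving 0xD8F25B7C840C49B8.
0xD8F25B7C840C49B8 = 15632657846905883064.

15632657846905883064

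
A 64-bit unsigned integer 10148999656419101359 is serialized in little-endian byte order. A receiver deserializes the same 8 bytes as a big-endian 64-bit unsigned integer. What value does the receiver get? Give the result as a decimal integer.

12613012945073199244

10148999656419101359 in 64-bit hexadecimal is 0x8CD87D6A726C0AAF.
Stored little-endian, the bytes at ascending addresses are AF 0A 6C 72 6A 7D D8 8C.
Read back as big-endian, the last byte is least significant, giving 0xAF0A6C726A7DD88C.
0xAF0A6C726A7DD88C = 12613012945073199244.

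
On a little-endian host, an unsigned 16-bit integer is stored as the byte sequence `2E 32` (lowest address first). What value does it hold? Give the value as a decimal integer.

12846

Little-endian stores the least-significant byte at the lowest address.
Reassemble most-significant byte first: 32 2E → 0x322E.
0x322E = 12846.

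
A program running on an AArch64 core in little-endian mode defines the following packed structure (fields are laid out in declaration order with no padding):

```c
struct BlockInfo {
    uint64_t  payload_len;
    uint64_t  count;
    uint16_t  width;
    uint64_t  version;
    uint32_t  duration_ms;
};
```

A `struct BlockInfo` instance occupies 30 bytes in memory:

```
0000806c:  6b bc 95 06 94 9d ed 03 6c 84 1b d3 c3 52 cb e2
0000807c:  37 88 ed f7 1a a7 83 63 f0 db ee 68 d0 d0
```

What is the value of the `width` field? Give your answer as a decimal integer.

`width` follows `payload_len` (8 B), `count` (8 B), so it starts at offset 8 + 8 = 16 and occupies 2 bytes.
Bytes at offsets 16..17: 37 88.
In little-endian order the low byte comes first in memory.
Reassemble most-significant byte first: 88 37 → 0x8837.
0x8837 = 34871.

34871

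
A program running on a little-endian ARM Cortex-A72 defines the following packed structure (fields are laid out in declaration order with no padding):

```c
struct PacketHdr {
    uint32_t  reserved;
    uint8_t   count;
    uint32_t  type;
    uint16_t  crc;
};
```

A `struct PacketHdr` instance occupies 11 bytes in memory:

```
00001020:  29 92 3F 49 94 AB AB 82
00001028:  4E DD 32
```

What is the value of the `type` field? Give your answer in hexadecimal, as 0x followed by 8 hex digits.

`type` follows `reserved` (4 B), `count` (1 B), so it starts at offset 4 + 1 = 5 and occupies 4 bytes.
Bytes at offsets 5..8: AB AB 82 4E.
Little-endian stores the least-significant byte at the lowest address.
Reassemble most-significant byte first: 4E 82 AB AB → 0x4E82ABAB.

0x4E82ABAB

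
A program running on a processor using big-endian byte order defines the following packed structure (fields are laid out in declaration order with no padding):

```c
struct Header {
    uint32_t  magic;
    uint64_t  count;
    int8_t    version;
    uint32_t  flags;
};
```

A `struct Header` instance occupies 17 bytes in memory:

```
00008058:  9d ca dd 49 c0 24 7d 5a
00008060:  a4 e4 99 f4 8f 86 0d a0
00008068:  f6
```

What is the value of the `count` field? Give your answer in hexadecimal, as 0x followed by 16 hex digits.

`count` follows `magic` (4 bytes), so it starts at byte offset 4 and occupies 8 bytes.
Bytes at offsets 4..11: C0 24 7D 5A A4 E4 99 F4.
Big-endian: lowest address holds the most-significant byte.
The bytes are already most-significant first: 0xC0247D5AA4E499F4.

0xC0247D5AA4E499F4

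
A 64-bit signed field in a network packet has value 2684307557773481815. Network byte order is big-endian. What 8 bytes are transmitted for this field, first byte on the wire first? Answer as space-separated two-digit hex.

2684307557773481815 in hexadecimal, padded to 64 bits, is 0x2540938070FC1757.
Split into bytes (most-significant first): 25 40 93 80 70 FC 17 57.
Big-endian stores the most-significant byte at the lowest address.
So the memory order matches the most-significant-first order: 25 40 93 80 70 FC 17 57.

25 40 93 80 70 FC 17 57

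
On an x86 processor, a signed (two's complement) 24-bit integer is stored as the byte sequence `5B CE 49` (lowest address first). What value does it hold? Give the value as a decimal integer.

In little-endian order the low byte comes first in memory.
Reassemble most-significant byte first: 49 CE 5B → 0x49CE5B.
0x49CE5B = 4836955.

4836955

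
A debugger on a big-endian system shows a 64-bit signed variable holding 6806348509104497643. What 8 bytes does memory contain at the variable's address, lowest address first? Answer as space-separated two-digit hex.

6806348509104497643 in hexadecimal, padded to 64 bits, is 0x5E7501E84EAEE3EB.
Split into bytes (most-significant first): 5E 75 01 E8 4E AE E3 EB.
In big-endian order the high byte comes first in memory.
So the memory order matches the most-significant-first order: 5E 75 01 E8 4E AE E3 EB.

5E 75 01 E8 4E AE E3 EB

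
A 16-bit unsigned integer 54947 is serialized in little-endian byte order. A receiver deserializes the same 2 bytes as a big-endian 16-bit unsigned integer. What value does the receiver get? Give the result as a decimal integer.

41942

54947 in 16-bit hexadecimal is 0xD6A3.
Stored little-endian, the bytes at ascending addresses are A3 D6.
Read back as big-endian, the last byte is least significant, giving 0xA3D6.
0xA3D6 = 41942.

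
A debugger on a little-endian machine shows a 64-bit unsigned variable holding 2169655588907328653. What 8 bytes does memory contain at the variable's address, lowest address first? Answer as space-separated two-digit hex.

2169655588907328653 in hexadecimal, padded to 64 bits, is 0x1E1C2A4345C3248D.
Split into bytes (most-significant first): 1E 1C 2A 43 45 C3 24 8D.
In little-endian order the low byte comes first in memory.
So at ascending addresses the bytes are 8D 24 C3 45 43 2A 1C 1E.

8D 24 C3 45 43 2A 1C 1E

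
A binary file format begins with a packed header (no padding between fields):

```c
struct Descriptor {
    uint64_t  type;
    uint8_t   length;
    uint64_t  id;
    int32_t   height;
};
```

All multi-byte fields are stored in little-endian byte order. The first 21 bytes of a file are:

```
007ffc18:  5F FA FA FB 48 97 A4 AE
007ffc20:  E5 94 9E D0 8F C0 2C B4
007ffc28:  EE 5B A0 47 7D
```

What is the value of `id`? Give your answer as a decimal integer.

17200422082392923796

`id` follows `type` (8 B), `length` (1 B), so it starts at offset 8 + 1 = 9 and occupies 8 bytes.
Bytes at offsets 9..16: 94 9E D0 8F C0 2C B4 EE.
Little-endian: lowest address holds the least-significant byte.
Reassemble most-significant byte first: EE B4 2C C0 8F D0 9E 94 → 0xEEB42CC08FD09E94.
0xEEB42CC08FD09E94 = 17200422082392923796.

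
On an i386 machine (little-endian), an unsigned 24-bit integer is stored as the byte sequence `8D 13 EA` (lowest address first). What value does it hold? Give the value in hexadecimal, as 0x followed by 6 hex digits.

0xEA138D

Little-endian stores the least-significant byte at the lowest address.
Reassemble most-significant byte first: EA 13 8D → 0xEA138D.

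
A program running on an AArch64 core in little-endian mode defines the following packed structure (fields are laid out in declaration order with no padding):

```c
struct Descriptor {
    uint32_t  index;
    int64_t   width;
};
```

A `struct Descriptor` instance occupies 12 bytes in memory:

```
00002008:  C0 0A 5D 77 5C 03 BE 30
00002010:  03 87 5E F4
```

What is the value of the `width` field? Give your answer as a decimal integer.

`width` follows `index` (4 bytes), so it starts at byte offset 4 and occupies 8 bytes.
Bytes at offsets 4..11: 5C 03 BE 30 03 87 5E F4.
In little-endian order the low byte comes first in memory.
Reassemble most-significant byte first: F4 5E 87 03 30 BE 03 5C → 0xF45E870330BE035C.
Top bit is set, so as a signed 64-bit value this is 0xF45E870330BE035C − 2^64 = -838084032871922852.

-838084032871922852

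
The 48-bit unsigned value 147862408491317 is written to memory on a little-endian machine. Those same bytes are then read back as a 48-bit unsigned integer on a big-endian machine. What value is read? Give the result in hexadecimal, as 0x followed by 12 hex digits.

147862408491317 in 48-bit hexadecimal is 0x867AE6557135.
Stored little-endian, the bytes at ascending addresses are 35 71 55 E6 7A 86.
Read back as big-endian, the last byte is least significant, giving 0x357155E67A86.

0x357155E67A86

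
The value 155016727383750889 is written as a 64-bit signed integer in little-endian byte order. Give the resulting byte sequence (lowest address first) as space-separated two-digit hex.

E9 B8 F3 69 E4 BA 26 02

155016727383750889 in hexadecimal, padded to 64 bits, is 0x0226BAE469F3B8E9.
Split into bytes (most-significant first): 02 26 BA E4 69 F3 B8 E9.
Little-endian stores the least-significant byte at the lowest address.
So at ascending addresses the bytes are E9 B8 F3 69 E4 BA 26 02.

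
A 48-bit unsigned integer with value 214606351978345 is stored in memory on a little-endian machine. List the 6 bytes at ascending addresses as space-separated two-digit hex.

69 4F 60 EF 2E C3

214606351978345 in hexadecimal, padded to 48 bits, is 0xC32EEF604F69.
Split into bytes (most-significant first): C3 2E EF 60 4F 69.
Little-endian stores the least-significant byte at the lowest address.
So at ascending addresses the bytes are 69 4F 60 EF 2E C3.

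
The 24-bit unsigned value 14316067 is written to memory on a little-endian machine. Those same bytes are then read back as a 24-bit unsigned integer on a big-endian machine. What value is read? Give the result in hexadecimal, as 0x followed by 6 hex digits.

14316067 in 24-bit hexadecimal is 0xDA7223.
Stored little-endian, the bytes at ascending addresses are 23 72 DA.
Read back as big-endian, the last byte is least significant, giving 0x2372DA.

0x2372DA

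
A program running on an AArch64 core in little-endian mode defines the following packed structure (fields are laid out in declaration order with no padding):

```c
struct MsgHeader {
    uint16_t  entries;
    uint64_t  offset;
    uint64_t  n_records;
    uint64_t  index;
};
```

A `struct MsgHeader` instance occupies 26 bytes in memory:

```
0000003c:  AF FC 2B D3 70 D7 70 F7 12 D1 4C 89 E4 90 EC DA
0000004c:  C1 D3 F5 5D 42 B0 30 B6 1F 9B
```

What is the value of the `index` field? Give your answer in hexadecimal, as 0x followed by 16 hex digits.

0x9B1FB630B0425DF5

`index` follows `entries` (2 B), `offset` (8 B), `n_records` (8 B), so it starts at offset 2 + 8 + 8 = 18 and occupies 8 bytes.
Bytes at offsets 18..25: F5 5D 42 B0 30 B6 1F 9B.
Little-endian: lowest address holds the least-significant byte.
Reassemble most-significant byte first: 9B 1F B6 30 B0 42 5D F5 → 0x9B1FB630B0425DF5.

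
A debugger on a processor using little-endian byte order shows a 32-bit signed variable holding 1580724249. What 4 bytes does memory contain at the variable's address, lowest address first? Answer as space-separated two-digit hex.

1580724249 in hexadecimal, padded to 32 bits, is 0x5E37F019.
Split into bytes (most-significant first): 5E 37 F0 19.
Little-endian: lowest address holds the least-significant byte.
So at ascending addresses the bytes are 19 F0 37 5E.

19 F0 37 5E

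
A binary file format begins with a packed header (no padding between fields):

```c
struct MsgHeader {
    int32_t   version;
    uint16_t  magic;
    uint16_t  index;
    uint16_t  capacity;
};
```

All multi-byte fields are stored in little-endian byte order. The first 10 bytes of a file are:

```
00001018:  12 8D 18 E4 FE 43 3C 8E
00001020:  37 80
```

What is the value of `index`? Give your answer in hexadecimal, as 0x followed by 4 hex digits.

`index` follows `version` (4 B), `magic` (2 B), so it starts at offset 4 + 2 = 6 and occupies 2 bytes.
Bytes at offsets 6..7: 3C 8E.
Little-endian stores the least-significant byte at the lowest address.
Reassemble most-significant byte first: 8E 3C → 0x8E3C.

0x8E3C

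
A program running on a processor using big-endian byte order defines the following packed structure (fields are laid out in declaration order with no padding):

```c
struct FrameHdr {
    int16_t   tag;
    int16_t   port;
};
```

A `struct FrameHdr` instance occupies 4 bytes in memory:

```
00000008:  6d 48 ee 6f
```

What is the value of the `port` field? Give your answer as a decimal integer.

-4497

`port` follows `tag` (2 bytes), so it starts at byte offset 2 and occupies 2 bytes.
Bytes at offsets 2..3: EE 6F.
Big-endian stores the most-significant byte at the lowest address.
The bytes are already most-significant first: 0xEE6F.
Top bit is set, so as a signed 16-bit value this is 0xEE6F − 2^16 = -4497.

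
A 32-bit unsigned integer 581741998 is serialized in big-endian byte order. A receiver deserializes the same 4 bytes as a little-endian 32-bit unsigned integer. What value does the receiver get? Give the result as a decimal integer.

581741998 in 32-bit hexadecimal is 0x22ACADAE.
Stored big-endian, the bytes at ascending addresses are 22 AC AD AE.
Read back as little-endian, the first byte is least significant, giving 0xAEADAC22.
0xAEADAC22 = 2930617378.

2930617378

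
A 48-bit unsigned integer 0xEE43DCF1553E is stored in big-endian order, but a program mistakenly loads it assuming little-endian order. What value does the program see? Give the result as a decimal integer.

68538850886638

Stored big-endian, the bytes at ascending addresses are EE 43 DC F1 55 3E.
Read back as little-endian, the first byte is least significant, giving 0x3E55F1DC43EE.
0x3E55F1DC43EE = 68538850886638.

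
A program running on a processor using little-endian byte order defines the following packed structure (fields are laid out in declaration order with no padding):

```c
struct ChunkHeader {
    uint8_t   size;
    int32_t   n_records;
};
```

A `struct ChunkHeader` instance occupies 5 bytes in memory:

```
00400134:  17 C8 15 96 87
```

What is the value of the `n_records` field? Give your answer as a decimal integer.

-2020207160

`n_records` follows `size` (1 byte), so it starts at byte offset 1 and occupies 4 bytes.
Bytes at offsets 1..4: C8 15 96 87.
Little-endian stores the least-significant byte at the lowest address.
Reassemble most-significant byte first: 87 96 15 C8 → 0x879615C8.
Top bit is set, so as a signed 32-bit value this is 0x879615C8 − 2^32 = -2020207160.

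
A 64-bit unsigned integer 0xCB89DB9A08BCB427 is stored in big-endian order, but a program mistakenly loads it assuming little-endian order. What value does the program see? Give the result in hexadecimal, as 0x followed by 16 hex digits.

0x27B4BC089ADB89CB

Stored big-endian, the bytes at ascending addresses are CB 89 DB 9A 08 BC B4 27.
Read back as little-endian, the first byte is least significant, giving 0x27B4BC089ADB89CB.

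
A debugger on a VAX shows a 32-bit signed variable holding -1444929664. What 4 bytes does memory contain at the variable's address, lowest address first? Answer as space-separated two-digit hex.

80 1F E0 A9

Two's complement of -1444929664 in 32 bits: 1444929664 = 0x561FE080; invert → 0xA9E01F7F; add 1 → 0xA9E01F80.
Split into bytes (most-significant first): A9 E0 1F 80.
Little-endian: lowest address holds the least-significant byte.
So at ascending addresses the bytes are 80 1F E0 A9.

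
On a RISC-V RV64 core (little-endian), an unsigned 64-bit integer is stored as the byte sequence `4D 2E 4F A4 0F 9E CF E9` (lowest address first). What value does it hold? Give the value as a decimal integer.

16847858521034665549

In little-endian order the low byte comes first in memory.
Reassemble most-significant byte first: E9 CF 9E 0F A4 4F 2E 4D → 0xE9CF9E0FA44F2E4D.
0xE9CF9E0FA44F2E4D = 16847858521034665549.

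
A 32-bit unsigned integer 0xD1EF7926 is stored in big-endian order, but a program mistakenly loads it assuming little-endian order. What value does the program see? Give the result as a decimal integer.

645525457

Stored big-endian, the bytes at ascending addresses are D1 EF 79 26.
Read back as little-endian, the first byte is least significant, giving 0x2679EFD1.
0x2679EFD1 = 645525457.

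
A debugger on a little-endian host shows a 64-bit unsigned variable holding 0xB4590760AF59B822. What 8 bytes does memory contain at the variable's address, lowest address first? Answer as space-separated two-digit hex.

Split into bytes (most-significant first): B4 59 07 60 AF 59 B8 22.
Little-endian stores the least-significant byte at the lowest address.
So at ascending addresses the bytes are 22 B8 59 AF 60 07 59 B4.

22 B8 59 AF 60 07 59 B4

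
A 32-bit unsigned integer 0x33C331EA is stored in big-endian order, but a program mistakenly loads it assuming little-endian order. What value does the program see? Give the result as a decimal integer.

3929129779

Stored big-endian, the bytes at ascending addresses are 33 C3 31 EA.
Read back as little-endian, the first byte is least significant, giving 0xEA31C333.
0xEA31C333 = 3929129779.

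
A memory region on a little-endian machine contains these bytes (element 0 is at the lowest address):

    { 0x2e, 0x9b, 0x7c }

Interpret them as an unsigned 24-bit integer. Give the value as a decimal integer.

In little-endian order the low byte comes first in memory.
Reassemble most-significant byte first: 7C 9B 2E → 0x7C9B2E.
0x7C9B2E = 8166190.

8166190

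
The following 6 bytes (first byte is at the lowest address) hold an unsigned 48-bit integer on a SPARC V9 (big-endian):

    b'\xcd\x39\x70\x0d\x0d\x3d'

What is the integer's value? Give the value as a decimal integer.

225646576733501

In big-endian order the high byte comes first in memory.
The bytes are already most-significant first: 0xCD39700D0D3D.
0xCD39700D0D3D = 225646576733501.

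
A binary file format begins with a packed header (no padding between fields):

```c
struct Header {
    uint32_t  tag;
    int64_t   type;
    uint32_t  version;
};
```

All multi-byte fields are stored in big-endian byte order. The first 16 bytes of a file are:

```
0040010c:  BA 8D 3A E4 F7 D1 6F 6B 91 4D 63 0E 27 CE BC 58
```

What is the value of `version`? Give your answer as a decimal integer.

`version` follows `tag` (4 B), `type` (8 B), so it starts at offset 4 + 8 = 12 and occupies 4 bytes.
Bytes at offsets 12..15: 27 CE BC 58.
Big-endian: lowest address holds the most-significant byte.
The bytes are already most-significant first: 0x27CEBC58.
0x27CEBC58 = 667860056.

667860056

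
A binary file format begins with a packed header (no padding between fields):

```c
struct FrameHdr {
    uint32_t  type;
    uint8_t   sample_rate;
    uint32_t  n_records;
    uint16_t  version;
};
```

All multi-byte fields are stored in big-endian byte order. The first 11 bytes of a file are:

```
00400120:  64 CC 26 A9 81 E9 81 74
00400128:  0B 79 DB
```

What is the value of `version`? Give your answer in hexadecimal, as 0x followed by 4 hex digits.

`version` follows `type` (4 B), `sample_rate` (1 B), `n_records` (4 B), so it starts at offset 4 + 1 + 4 = 9 and occupies 2 bytes.
Bytes at offsets 9..10: 79 DB.
Big-endian: lowest address holds the most-significant byte.
The bytes are already most-significant first: 0x79DB.

0x79DB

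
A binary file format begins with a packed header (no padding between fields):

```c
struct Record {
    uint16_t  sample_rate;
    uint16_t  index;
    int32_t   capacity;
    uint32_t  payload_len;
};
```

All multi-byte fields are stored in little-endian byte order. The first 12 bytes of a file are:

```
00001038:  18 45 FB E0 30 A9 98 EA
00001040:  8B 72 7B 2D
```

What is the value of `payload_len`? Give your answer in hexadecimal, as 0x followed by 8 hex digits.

`payload_len` follows `sample_rate` (2 B), `index` (2 B), `capacity` (4 B), so it starts at offset 2 + 2 + 4 = 8 and occupies 4 bytes.
Bytes at offsets 8..11: 8B 72 7B 2D.
Little-endian: lowest address holds the least-significant byte.
Reassemble most-significant byte first: 2D 7B 72 8B → 0x2D7B728B.

0x2D7B728B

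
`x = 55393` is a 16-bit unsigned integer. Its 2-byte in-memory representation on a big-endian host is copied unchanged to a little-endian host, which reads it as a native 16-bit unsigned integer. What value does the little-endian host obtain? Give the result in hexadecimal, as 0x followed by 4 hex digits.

0x61D8

55393 in 16-bit hexadecimal is 0xD861.
Stored big-endian, the bytes at ascending addresses are D8 61.
Read back as little-endian, the first byte is least significant, giving 0x61D8.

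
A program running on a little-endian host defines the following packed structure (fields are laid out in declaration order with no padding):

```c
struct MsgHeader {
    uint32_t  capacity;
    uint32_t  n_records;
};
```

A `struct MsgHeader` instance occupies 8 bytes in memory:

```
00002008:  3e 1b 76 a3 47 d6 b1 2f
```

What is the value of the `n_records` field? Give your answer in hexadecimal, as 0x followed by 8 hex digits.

`n_records` follows `capacity` (4 bytes), so it starts at byte offset 4 and occupies 4 bytes.
Bytes at offsets 4..7: 47 D6 B1 2F.
Little-endian stores the least-significant byte at the lowest address.
Reassemble most-significant byte first: 2F B1 D6 47 → 0x2FB1D647.

0x2FB1D647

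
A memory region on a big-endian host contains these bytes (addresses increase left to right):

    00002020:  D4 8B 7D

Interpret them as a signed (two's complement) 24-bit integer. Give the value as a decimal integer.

-2847875

Big-endian: lowest address holds the most-significant byte.
The bytes are already most-significant first: 0xD48B7D.
Top bit is set, so as a signed 24-bit value this is 0xD48B7D − 2^24 = -2847875.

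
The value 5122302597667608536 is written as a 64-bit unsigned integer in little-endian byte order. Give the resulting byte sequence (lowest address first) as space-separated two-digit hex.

5122302597667608536 in hexadecimal, padded to 64 bits, is 0x47161312CE09D7D8.
Split into bytes (most-significant first): 47 16 13 12 CE 09 D7 D8.
Little-endian stores the least-significant byte at the lowest address.
So at ascending addresses the bytes are D8 D7 09 CE 12 13 16 47.

D8 D7 09 CE 12 13 16 47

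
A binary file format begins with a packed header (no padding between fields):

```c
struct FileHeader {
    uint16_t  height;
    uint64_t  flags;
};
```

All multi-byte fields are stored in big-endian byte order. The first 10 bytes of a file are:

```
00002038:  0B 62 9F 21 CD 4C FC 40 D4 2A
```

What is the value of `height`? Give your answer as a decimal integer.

`height` is the first field, at byte offset 0, occupying 2 bytes.
Bytes at offsets 0..1: 0B 62.
Big-endian: lowest address holds the most-significant byte.
The bytes are already most-significant first: 0x0B62.
0x0B62 = 2914.

2914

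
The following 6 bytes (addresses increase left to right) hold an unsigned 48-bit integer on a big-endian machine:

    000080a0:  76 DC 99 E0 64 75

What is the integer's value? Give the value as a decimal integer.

130689846502517

In big-endian order the high byte comes first in memory.
The bytes are already most-significant first: 0x76DC99E06475.
0x76DC99E06475 = 130689846502517.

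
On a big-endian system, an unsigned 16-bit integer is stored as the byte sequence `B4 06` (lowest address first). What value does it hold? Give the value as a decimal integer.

Big-endian: lowest address holds the most-significant byte.
The bytes are already most-significant first: 0xB406.
0xB406 = 46086.

46086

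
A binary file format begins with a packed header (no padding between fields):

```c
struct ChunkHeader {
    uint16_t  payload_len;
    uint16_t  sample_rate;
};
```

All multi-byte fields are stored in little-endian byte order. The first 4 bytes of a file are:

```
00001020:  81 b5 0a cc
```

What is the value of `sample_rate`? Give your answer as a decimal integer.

52234

`sample_rate` follows `payload_len` (2 bytes), so it starts at byte offset 2 and occupies 2 bytes.
Bytes at offsets 2..3: 0A CC.
Little-endian stores the least-significant byte at the lowest address.
Reassemble most-significant byte first: CC 0A → 0xCC0A.
0xCC0A = 52234.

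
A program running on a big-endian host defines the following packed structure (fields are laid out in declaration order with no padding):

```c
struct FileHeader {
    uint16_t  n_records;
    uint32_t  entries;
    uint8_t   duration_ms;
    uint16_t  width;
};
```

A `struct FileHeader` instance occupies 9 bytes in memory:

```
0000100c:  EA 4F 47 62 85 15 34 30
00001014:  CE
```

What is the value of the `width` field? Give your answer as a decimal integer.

`width` follows `n_records` (2 B), `entries` (4 B), `duration_ms` (1 B), so it starts at offset 2 + 4 + 1 = 7 and occupies 2 bytes.
Bytes at offsets 7..8: 30 CE.
Big-endian stores the most-significant byte at the lowest address.
The bytes are already most-significant first: 0x30CE.
0x30CE = 12494.

12494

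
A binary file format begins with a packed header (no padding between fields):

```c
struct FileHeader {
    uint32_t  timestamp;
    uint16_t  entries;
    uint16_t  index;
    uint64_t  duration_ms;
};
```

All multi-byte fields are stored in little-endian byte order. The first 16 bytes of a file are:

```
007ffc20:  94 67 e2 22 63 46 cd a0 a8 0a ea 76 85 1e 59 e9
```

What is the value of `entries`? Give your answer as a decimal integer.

18019

`entries` follows `timestamp` (4 bytes), so it starts at byte offset 4 and occupies 2 bytes.
Bytes at offsets 4..5: 63 46.
Little-endian stores the least-significant byte at the lowest address.
Reassemble most-significant byte first: 46 63 → 0x4663.
0x4663 = 18019.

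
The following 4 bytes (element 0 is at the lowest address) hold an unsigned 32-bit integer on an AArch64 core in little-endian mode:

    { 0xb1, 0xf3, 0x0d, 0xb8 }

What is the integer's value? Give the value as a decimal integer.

In little-endian order the low byte comes first in memory.
Reassemble most-significant byte first: B8 0D F3 B1 → 0xB80DF3B1.
0xB80DF3B1 = 3087922097.

3087922097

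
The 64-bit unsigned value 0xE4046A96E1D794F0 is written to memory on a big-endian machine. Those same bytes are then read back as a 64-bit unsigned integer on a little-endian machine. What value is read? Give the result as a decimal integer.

17335718229547025636

Stored big-endian, the bytes at ascending addresses are E4 04 6A 96 E1 D7 94 F0.
Read back as little-endian, the first byte is least significant, giving 0xF094D7E1966A04E4.
0xF094D7E1966A04E4 = 17335718229547025636.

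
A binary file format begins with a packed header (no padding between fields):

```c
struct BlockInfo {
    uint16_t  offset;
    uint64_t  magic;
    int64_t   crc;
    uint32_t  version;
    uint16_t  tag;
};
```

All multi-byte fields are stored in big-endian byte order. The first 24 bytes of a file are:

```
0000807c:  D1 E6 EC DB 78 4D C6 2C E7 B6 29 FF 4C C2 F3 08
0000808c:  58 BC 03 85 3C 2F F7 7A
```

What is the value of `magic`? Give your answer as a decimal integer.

17067367488283273142

`magic` follows `offset` (2 bytes), so it starts at byte offset 2 and occupies 8 bytes.
Bytes at offsets 2..9: EC DB 78 4D C6 2C E7 B6.
Big-endian: lowest address holds the most-significant byte.
The bytes are already most-significant first: 0xECDB784DC62CE7B6.
0xECDB784DC62CE7B6 = 17067367488283273142.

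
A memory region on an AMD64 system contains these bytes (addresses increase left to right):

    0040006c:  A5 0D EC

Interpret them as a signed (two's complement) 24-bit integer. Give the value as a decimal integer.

-1307227

In little-endian order the low byte comes first in memory.
Reassemble most-significant byte first: EC 0D A5 → 0xEC0DA5.
Top bit is set, so as a signed 24-bit value this is 0xEC0DA5 − 2^24 = -1307227.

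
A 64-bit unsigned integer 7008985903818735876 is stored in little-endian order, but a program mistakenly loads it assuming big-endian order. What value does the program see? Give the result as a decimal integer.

288747526921340001

7008985903818735876 in 64-bit hexadecimal is 0x6144EB8B58D60104.
Stored little-endian, the bytes at ascending addresses are 04 01 D6 58 8B EB 44 61.
Read back as big-endian, the last byte is least significant, giving 0x0401D6588BEB4461.
0x0401D6588BEB4461 = 288747526921340001.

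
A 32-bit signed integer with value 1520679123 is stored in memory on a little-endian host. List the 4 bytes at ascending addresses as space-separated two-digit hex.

D3 B8 A3 5A

1520679123 in hexadecimal, padded to 32 bits, is 0x5AA3B8D3.
Split into bytes (most-significant first): 5A A3 B8 D3.
In little-endian order the low byte comes first in memory.
So at ascending addresses the bytes are D3 B8 A3 5A.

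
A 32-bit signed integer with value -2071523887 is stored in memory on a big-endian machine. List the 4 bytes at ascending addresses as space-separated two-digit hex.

84 87 0D D1

Two's complement of -2071523887 in 32 bits: 2071523887 = 0x7B78F22F; invert → 0x84870DD0; add 1 → 0x84870DD1.
Split into bytes (most-significant first): 84 87 0D D1.
Big-endian: lowest address holds the most-significant byte.
So the memory order matches the most-significant-first order: 84 87 0D D1.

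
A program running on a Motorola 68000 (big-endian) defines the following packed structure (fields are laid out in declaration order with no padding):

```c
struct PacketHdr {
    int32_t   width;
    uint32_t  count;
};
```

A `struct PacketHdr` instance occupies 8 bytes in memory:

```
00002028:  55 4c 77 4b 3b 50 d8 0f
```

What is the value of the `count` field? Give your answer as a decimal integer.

995153935

`count` follows `width` (4 bytes), so it starts at byte offset 4 and occupies 4 bytes.
Bytes at offsets 4..7: 3B 50 D8 0F.
Big-endian stores the most-significant byte at the lowest address.
The bytes are already most-significant first: 0x3B50D80F.
0x3B50D80F = 995153935.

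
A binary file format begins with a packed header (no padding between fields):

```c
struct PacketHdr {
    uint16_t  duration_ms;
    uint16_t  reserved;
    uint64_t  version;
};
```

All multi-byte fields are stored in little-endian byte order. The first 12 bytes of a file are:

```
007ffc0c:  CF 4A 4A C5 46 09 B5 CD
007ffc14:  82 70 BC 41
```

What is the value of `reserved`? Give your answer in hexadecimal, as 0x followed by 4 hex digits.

`reserved` follows `duration_ms` (2 bytes), so it starts at byte offset 2 and occupies 2 bytes.
Bytes at offsets 2..3: 4A C5.
Little-endian stores the least-significant byte at the lowest address.
Reassemble most-significant byte first: C5 4A → 0xC54A.

0xC54A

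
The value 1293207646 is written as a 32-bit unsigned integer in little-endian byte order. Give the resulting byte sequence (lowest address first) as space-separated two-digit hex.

1293207646 in hexadecimal, padded to 32 bits, is 0x4D14C85E.
Split into bytes (most-significant first): 4D 14 C8 5E.
In little-endian order the low byte comes first in memory.
So at ascending addresses the bytes are 5E C8 14 4D.

5E C8 14 4D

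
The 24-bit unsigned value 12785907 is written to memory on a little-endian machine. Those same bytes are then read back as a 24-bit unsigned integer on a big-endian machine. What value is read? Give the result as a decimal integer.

12785907 in 24-bit hexadecimal is 0xC318F3.
Stored little-endian, the bytes at ascending addresses are F3 18 C3.
Read back as big-endian, the last byte is least significant, giving 0xF318C3.
0xF318C3 = 15931587.

15931587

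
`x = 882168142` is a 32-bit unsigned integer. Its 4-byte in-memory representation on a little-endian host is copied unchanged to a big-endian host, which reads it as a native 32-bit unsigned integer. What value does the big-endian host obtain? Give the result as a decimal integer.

1322357812

882168142 in 32-bit hexadecimal is 0x3494D14E.
Stored little-endian, the bytes at ascending addresses are 4E D1 94 34.
Read back as big-endian, the last byte is least significant, giving 0x4ED19434.
0x4ED19434 = 1322357812.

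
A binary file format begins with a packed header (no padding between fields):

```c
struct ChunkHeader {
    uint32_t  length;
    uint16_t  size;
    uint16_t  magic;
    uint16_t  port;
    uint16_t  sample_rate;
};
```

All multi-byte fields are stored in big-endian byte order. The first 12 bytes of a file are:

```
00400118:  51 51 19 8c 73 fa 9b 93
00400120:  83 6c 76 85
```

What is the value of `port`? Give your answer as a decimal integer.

`port` follows `length` (4 B), `size` (2 B), `magic` (2 B), so it starts at offset 4 + 2 + 2 = 8 and occupies 2 bytes.
Bytes at offsets 8..9: 83 6C.
In big-endian order the high byte comes first in memory.
The bytes are already most-significant first: 0x836C.
0x836C = 33644.

33644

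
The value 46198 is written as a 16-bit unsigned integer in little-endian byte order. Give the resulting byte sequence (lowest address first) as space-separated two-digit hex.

46198 in hexadecimal, padded to 16 bits, is 0xB476.
Split into bytes (most-significant first): B4 76.
Little-endian: lowest address holds the least-significant byte.
So at ascending addresses the bytes are 76 B4.

76 B4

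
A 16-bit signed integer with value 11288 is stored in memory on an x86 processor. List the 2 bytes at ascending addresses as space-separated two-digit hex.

18 2C

11288 in hexadecimal, padded to 16 bits, is 0x2C18.
Split into bytes (most-significant first): 2C 18.
Little-endian: lowest address holds the least-significant byte.
So at ascending addresses the bytes are 18 2C.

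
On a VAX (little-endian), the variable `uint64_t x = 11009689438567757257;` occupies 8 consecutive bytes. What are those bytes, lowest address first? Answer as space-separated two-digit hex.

11009689438567757257 in hexadecimal, padded to 64 bits, is 0x98CA4636693375C9.
Split into bytes (most-significant first): 98 CA 46 36 69 33 75 C9.
Little-endian stores the least-significant byte at the lowest address.
So at ascending addresses the bytes are C9 75 33 69 36 46 CA 98.

C9 75 33 69 36 46 CA 98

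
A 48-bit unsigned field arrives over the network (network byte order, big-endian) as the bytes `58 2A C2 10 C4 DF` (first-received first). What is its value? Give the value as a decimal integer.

96940667749599

Big-endian: lowest address holds the most-significant byte.
The bytes are already most-significant first: 0x582AC210C4DF.
0x582AC210C4DF = 96940667749599.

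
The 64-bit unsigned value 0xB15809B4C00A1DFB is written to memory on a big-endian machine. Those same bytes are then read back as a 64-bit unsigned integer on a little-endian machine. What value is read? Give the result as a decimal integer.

Stored big-endian, the bytes at ascending addresses are B1 58 09 B4 C0 0A 1D FB.
Read back as little-endian, the first byte is least significant, giving 0xFB1D0AC0B40958B1.
0xFB1D0AC0B40958B1 = 18094630700615030961.

18094630700615030961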